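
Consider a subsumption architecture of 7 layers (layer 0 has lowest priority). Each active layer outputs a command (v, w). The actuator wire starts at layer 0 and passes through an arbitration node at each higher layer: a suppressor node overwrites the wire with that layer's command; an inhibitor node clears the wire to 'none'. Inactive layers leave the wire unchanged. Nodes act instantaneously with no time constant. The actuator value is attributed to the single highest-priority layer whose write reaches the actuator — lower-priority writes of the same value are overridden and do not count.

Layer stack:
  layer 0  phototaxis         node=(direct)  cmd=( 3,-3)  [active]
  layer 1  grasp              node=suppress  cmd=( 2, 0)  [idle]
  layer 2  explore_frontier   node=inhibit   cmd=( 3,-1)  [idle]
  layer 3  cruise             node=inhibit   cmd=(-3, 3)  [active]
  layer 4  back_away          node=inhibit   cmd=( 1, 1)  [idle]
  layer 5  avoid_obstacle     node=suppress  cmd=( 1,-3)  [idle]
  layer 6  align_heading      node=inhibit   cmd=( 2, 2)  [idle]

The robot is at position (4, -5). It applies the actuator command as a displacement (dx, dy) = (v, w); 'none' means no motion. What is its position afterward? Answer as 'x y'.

layer 0 (phototaxis) active — direct: (3, -3)
layer 1 (grasp) idle — unchanged: (3, -3)
layer 2 (explore_frontier) idle — unchanged: (3, -3)
layer 3 (cruise) active — inhibits: none
layer 4 (back_away) idle — unchanged: none
layer 5 (avoid_obstacle) idle — unchanged: none
layer 6 (align_heading) idle — unchanged: none
→ actuator none
position: (4, -5) + none = (4, -5)

4 -5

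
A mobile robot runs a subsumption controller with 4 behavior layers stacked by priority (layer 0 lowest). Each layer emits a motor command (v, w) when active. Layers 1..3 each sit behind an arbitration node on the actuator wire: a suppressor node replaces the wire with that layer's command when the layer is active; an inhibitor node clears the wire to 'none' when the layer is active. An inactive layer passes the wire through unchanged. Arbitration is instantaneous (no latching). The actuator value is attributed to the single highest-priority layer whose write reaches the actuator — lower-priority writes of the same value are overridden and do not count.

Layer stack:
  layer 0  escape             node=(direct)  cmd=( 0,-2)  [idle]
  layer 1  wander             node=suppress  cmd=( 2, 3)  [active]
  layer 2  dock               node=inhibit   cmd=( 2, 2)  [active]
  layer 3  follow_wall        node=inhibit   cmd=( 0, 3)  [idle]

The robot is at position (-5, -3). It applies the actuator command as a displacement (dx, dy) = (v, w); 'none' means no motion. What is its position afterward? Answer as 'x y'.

-5 -3

layer 0 (escape) idle — none
layer 1 (wander) active — suppresses: (2, 3)
layer 2 (dock) active — inhibits: none
layer 3 (follow_wall) idle — unchanged: none
→ actuator none
position: (-5, -3) + none = (-5, -3)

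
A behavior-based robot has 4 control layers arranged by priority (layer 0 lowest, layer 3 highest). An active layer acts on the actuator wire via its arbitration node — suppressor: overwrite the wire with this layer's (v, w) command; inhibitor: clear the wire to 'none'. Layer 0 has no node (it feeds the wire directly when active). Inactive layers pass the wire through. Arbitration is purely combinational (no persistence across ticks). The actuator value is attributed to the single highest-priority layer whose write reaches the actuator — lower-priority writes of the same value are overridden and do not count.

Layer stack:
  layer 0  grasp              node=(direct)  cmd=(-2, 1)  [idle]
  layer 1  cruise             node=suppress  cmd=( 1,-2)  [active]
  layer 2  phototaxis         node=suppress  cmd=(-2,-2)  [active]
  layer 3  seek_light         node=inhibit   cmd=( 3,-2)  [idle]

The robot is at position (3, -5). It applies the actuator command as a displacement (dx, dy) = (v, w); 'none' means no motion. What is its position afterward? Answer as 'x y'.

1 -7

[0] grasp off; wire := none
[1] cruise on (suppress); wire := (1, -2)
[2] phototaxis on (suppress); wire := (-2, -2)
[3] seek_light off; pass (-2, -2)
output (-2, -2)
position: (3, -5) + (-2, -2) = (1, -7)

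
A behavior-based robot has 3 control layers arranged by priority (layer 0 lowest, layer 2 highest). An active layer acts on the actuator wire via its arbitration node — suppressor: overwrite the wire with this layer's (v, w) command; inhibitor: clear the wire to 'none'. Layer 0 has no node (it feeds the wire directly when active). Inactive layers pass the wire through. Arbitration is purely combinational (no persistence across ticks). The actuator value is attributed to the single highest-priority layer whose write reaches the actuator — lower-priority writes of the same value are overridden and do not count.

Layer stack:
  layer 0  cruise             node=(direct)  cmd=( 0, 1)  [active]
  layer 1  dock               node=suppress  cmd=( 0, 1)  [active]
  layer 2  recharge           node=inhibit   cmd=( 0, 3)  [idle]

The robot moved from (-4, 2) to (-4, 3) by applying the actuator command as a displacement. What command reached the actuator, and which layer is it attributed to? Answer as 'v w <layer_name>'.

0 1 dock

displacement = (-4, 3) − (-4, 2) = (0, 1)
L0 cruise: active, feeds wire = (0, 1)
L1 dock: active, suppressor → wire = (0, 1)
L2 recharge: idle → wire stays (0, 1)
actuator = (0, 1) — from layer 1 (dock)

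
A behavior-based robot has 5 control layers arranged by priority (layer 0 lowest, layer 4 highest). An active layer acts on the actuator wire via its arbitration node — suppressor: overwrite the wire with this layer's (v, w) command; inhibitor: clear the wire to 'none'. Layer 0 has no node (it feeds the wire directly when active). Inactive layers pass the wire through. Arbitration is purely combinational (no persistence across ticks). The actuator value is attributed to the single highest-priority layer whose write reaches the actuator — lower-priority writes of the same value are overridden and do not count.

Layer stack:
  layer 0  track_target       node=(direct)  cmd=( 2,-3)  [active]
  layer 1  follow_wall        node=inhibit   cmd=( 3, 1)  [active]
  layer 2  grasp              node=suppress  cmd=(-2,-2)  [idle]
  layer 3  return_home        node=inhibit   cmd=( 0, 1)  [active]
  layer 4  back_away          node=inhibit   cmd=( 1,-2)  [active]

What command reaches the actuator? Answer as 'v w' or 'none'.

none

L0 track_target: active, feeds wire = (2, -3)
L1 follow_wall: active, inhibitor → wire = none
L2 grasp: idle → wire stays none
L3 return_home: active, inhibitor → wire = none
L4 back_away: active, inhibitor → wire = none
actuator = none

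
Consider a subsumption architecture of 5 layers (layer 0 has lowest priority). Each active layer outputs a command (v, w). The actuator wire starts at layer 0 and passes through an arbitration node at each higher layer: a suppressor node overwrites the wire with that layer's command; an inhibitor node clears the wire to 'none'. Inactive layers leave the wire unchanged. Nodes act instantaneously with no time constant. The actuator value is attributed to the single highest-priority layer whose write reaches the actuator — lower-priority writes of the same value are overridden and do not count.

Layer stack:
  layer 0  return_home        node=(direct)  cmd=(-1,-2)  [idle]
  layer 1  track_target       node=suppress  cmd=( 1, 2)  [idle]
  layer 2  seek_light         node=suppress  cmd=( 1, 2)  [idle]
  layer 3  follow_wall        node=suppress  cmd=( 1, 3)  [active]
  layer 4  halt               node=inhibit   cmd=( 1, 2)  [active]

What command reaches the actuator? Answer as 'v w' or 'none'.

none

[0] return_home off; wire := none
[1] track_target off; pass none
[2] seek_light off; pass none
[3] follow_wall on (suppress); wire := (1, 3)
[4] halt on (inhibit); wire := none
output none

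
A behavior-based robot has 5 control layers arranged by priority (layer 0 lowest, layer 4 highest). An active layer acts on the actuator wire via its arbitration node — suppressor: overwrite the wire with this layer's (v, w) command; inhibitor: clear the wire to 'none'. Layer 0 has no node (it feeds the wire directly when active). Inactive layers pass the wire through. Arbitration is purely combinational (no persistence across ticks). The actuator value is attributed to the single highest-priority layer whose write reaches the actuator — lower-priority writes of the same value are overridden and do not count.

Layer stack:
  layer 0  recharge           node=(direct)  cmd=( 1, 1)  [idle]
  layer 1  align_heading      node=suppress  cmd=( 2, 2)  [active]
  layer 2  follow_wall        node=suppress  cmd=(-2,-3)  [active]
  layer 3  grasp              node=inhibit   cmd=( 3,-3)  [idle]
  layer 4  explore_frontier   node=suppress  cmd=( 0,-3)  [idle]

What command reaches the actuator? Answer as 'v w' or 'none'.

-2 -3

L0 recharge: idle → wire = none
L1 align_heading: active, suppressor → wire = (2, 2)
L2 follow_wall: active, suppressor → wire = (-2, -3)
L3 grasp: idle → wire stays (-2, -3)
L4 explore_frontier: idle → wire stays (-2, -3)
actuator = (-2, -3)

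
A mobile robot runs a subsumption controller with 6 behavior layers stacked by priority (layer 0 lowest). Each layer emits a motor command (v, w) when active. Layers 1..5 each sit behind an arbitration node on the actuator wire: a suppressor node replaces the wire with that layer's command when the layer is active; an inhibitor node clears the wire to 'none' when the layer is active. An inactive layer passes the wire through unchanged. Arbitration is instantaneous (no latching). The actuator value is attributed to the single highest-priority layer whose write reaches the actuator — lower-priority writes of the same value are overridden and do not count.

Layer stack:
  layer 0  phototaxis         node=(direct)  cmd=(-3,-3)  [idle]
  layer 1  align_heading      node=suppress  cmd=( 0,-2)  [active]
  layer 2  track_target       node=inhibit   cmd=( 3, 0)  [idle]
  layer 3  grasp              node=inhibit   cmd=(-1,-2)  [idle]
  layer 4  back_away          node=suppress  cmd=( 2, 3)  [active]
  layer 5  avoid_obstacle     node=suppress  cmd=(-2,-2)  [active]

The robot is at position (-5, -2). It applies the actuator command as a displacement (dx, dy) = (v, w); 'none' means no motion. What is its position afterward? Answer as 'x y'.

[0] phototaxis off; wire := none
[1] align_heading on (suppress); wire := (0, -2)
[2] track_target off; pass (0, -2)
[3] grasp off; pass (0, -2)
[4] back_away on (suppress); wire := (2, 3)
[5] avoid_obstacle on (suppress); wire := (-2, -2)
output (-2, -2)
position: (-5, -2) + (-2, -2) = (-7, -4)

-7 -4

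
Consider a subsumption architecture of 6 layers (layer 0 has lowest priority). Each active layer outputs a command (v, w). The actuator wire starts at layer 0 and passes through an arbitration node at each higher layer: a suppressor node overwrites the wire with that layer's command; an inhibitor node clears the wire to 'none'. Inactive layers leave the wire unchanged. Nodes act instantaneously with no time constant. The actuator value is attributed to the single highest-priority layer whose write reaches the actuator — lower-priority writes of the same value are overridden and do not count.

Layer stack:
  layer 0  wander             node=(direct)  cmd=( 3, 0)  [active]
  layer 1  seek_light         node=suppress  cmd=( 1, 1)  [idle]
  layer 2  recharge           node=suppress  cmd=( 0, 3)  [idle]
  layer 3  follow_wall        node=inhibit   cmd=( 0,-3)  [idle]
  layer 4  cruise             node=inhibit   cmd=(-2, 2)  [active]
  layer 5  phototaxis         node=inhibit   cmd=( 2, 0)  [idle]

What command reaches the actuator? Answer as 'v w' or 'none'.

L0 wander: active, feeds wire = (3, 0)
L1 seek_light: idle → wire stays (3, 0)
L2 recharge: idle → wire stays (3, 0)
L3 follow_wall: idle → wire stays (3, 0)
L4 cruise: active, inhibitor → wire = none
L5 phototaxis: idle → wire stays none
actuator = none

none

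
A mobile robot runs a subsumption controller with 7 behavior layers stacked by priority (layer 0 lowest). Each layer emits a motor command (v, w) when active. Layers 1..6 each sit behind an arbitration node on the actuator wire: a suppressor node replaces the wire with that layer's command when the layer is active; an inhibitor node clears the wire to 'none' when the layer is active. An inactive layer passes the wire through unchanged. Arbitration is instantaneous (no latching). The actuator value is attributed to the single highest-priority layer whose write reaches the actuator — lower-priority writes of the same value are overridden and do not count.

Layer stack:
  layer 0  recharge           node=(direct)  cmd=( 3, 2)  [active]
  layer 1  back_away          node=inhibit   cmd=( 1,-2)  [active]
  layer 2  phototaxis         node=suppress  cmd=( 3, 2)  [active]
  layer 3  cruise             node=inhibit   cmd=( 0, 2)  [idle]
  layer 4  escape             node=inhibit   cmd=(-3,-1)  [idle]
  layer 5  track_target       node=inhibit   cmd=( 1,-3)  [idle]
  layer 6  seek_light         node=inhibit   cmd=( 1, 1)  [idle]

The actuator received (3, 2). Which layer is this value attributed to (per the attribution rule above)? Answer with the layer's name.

phototaxis

L0 recharge: active, feeds wire = (3, 2)
L1 back_away: active, inhibitor → wire = none
L2 phototaxis: active, suppressor → wire = (3, 2)
L3 cruise: idle → wire stays (3, 2)
L4 escape: idle → wire stays (3, 2)
L5 track_target: idle → wire stays (3, 2)
L6 seek_light: idle → wire stays (3, 2)
actuator = (3, 2)
last writer: layer 2 = phototaxis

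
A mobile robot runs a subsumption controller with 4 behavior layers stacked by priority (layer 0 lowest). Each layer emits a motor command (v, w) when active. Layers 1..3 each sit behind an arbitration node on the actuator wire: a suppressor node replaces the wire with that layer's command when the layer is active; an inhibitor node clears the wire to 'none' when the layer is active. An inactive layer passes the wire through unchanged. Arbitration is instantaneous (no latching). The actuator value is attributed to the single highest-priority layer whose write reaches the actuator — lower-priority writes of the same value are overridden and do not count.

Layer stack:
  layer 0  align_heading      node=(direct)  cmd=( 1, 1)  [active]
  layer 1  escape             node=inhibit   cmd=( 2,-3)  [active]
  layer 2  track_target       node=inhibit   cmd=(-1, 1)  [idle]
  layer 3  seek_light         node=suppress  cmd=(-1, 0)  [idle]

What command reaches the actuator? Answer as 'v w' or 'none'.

L0 align_heading: active, feeds wire = (1, 1)
L1 escape: active, inhibitor → wire = none
L2 track_target: idle → wire stays none
L3 seek_light: idle → wire stays none
actuator = none

none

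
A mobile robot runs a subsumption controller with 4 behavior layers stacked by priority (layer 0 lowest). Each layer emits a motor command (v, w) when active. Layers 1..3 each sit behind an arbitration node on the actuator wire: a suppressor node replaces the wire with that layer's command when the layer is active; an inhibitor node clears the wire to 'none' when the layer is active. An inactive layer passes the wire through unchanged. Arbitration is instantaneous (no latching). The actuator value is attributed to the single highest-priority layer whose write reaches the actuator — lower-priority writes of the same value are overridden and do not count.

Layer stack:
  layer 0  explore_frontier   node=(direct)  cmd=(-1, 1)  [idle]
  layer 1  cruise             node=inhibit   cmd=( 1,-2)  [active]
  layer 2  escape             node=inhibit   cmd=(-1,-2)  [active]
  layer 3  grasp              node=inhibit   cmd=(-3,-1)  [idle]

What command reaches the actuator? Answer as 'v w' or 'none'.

L0 explore_frontier: idle → wire = none
L1 cruise: active, inhibitor → wire = none
L2 escape: active, inhibitor → wire = none
L3 grasp: idle → wire stays none
actuator = none

none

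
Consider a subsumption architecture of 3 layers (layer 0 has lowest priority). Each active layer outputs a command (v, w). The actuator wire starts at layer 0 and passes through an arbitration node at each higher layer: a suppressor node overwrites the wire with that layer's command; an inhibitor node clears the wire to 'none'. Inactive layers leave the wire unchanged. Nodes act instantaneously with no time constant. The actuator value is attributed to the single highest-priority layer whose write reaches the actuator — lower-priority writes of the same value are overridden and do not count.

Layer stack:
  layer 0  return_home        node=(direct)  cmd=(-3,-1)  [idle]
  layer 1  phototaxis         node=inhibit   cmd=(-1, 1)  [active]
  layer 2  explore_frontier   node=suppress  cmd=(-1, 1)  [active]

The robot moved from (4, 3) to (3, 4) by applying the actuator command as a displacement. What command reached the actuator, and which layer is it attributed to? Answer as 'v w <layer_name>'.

-1 1 explore_frontier

displacement = (3, 4) − (4, 3) = (-1, 1)
[0] return_home off; wire := none
[1] phototaxis on (inhibit); wire := none
[2] explore_frontier on (suppress); wire := (-1, 1)
output (-1, 1) — from layer 2 (explore_frontier)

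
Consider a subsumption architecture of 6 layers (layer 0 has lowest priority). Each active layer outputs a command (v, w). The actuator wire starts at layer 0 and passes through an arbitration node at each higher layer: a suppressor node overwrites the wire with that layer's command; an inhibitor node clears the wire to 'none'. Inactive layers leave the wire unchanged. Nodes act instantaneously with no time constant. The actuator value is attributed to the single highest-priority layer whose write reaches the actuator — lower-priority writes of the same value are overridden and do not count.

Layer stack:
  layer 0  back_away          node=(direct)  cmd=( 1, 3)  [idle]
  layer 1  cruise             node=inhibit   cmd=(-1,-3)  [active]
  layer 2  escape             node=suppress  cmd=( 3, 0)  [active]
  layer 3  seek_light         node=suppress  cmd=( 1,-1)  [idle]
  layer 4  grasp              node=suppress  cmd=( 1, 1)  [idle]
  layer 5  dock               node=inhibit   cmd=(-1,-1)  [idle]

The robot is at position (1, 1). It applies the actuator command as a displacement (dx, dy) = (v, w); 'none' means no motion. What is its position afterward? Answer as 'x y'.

L0 back_away: idle → wire = none
L1 cruise: active, inhibitor → wire = none
L2 escape: active, suppressor → wire = (3, 0)
L3 seek_light: idle → wire stays (3, 0)
L4 grasp: idle → wire stays (3, 0)
L5 dock: idle → wire stays (3, 0)
actuator = (3, 0)
position: (1, 1) + (3, 0) = (4, 1)

4 1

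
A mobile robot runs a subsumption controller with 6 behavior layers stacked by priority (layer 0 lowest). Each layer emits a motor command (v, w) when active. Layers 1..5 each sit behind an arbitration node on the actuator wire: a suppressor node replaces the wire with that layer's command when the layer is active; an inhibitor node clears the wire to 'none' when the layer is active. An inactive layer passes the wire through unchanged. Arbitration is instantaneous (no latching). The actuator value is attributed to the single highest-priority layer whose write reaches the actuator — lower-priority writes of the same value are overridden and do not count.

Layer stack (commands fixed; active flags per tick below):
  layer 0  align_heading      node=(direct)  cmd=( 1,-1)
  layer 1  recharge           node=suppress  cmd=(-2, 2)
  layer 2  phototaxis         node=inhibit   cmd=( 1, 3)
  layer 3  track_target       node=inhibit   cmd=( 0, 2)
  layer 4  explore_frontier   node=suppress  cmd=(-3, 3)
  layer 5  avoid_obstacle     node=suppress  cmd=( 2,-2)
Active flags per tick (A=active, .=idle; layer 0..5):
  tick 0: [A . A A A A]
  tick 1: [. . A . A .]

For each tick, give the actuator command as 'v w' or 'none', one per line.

2 -2
-3 3

tick 0:
  L0 align_heading: active, feeds wire = (1, -1)
  L1 recharge: idle → wire stays (1, -1)
  L2 phototaxis: active, inhibitor → wire = none
  L3 track_target: active, inhibitor → wire = none
  L4 explore_frontier: active, suppressor → wire = (-3, 3)
  L5 avoid_obstacle: active, suppressor → wire = (2, -2)
  actuator = (2, -2)
tick 1:
  L0 align_heading: idle → wire = none
  L1 recharge: idle → wire stays none
  L2 phototaxis: active, inhibitor → wire = none
  L3 track_target: idle → wire stays none
  L4 explore_frontier: active, suppressor → wire = (-3, 3)
  L5 avoid_obstacle: idle → wire stays (-3, 3)
  actuator = (-3, 3)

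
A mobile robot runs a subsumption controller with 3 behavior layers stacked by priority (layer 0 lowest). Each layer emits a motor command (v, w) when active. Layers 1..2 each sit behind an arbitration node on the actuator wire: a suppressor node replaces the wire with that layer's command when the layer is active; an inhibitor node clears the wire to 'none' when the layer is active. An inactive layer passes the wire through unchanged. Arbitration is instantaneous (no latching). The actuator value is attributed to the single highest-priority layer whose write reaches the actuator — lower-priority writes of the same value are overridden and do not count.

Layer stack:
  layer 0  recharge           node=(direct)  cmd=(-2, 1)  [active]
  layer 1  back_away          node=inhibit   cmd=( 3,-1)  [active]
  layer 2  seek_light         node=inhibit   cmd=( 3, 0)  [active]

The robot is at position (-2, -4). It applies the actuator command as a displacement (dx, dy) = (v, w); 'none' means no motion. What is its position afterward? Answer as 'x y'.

[0] recharge on; wire := (-2, 1)
[1] back_away on (inhibit); wire := none
[2] seek_light on (inhibit); wire := none
output none
position: (-2, -4) + none = (-2, -4)

-2 -4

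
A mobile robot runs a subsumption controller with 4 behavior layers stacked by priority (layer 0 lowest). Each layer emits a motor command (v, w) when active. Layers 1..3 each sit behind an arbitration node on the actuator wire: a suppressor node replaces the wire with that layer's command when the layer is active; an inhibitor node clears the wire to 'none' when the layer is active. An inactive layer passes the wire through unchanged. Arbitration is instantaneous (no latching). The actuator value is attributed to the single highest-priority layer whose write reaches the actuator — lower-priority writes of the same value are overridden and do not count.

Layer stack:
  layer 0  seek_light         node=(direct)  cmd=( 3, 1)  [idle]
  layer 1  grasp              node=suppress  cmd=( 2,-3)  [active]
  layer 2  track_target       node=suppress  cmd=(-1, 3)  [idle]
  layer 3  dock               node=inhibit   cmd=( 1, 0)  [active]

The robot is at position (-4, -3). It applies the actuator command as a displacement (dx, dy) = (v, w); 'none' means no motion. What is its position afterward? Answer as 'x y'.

[0] seek_light off; wire := none
[1] grasp on (suppress); wire := (2, -3)
[2] track_target off; pass (2, -3)
[3] dock on (inhibit); wire := none
output none
position: (-4, -3) + none = (-4, -3)

-4 -3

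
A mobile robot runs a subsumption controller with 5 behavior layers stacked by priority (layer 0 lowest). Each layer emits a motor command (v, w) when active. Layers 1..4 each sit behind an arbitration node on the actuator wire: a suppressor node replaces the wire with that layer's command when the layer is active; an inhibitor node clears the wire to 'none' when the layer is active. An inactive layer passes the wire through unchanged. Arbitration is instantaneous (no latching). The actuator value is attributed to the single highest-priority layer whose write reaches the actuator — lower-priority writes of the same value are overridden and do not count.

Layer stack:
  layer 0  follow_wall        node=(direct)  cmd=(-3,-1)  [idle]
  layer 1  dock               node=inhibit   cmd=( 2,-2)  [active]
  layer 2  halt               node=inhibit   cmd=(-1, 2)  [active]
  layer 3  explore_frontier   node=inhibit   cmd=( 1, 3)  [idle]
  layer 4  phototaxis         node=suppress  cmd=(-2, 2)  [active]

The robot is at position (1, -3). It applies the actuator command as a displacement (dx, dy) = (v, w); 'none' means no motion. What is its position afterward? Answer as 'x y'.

-1 -1

[0] follow_wall off; wire := none
[1] dock on (inhibit); wire := none
[2] halt on (inhibit); wire := none
[3] explore_frontier off; pass none
[4] phototaxis on (suppress); wire := (-2, 2)
output (-2, 2)
position: (1, -3) + (-2, 2) = (-1, -1)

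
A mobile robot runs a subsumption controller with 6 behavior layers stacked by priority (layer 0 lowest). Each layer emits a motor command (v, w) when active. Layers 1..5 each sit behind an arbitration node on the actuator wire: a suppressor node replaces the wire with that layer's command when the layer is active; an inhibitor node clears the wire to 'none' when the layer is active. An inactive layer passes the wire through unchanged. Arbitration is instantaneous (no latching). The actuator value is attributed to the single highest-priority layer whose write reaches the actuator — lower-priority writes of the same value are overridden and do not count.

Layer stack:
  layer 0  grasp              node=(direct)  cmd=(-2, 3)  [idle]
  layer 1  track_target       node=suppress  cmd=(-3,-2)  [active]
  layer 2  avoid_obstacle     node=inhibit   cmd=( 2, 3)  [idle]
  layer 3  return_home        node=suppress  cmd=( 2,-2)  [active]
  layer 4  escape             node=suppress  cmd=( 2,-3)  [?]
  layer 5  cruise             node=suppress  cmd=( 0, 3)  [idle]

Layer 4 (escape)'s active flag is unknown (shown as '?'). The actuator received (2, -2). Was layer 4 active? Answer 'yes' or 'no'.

no

If layer 4 is active=yes:
  actuator would be (2, -3)
If layer 4 is active=no:
  actuator would be (2, -2)
Observed (2, -2), so layer 4 was idle.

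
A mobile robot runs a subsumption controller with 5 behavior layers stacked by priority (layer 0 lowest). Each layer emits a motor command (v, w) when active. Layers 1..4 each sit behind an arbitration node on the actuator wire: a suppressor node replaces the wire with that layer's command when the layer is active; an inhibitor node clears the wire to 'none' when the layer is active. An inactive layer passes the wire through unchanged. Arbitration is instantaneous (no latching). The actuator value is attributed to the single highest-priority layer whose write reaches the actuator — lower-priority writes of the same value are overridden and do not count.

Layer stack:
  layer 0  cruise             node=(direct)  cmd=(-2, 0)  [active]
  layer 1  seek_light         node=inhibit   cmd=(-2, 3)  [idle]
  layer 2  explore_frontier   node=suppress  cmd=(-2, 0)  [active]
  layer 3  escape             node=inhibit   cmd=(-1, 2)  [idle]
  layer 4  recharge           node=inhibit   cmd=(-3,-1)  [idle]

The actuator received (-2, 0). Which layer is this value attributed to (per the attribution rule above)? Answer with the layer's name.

explore_frontier

L0 cruise: active, feeds wire = (-2, 0)
L1 seek_light: idle → wire stays (-2, 0)
L2 explore_frontier: active, suppressor → wire = (-2, 0)
L3 escape: idle → wire stays (-2, 0)
L4 recharge: idle → wire stays (-2, 0)
actuator = (-2, 0)
last writer: layer 2 = explore_frontier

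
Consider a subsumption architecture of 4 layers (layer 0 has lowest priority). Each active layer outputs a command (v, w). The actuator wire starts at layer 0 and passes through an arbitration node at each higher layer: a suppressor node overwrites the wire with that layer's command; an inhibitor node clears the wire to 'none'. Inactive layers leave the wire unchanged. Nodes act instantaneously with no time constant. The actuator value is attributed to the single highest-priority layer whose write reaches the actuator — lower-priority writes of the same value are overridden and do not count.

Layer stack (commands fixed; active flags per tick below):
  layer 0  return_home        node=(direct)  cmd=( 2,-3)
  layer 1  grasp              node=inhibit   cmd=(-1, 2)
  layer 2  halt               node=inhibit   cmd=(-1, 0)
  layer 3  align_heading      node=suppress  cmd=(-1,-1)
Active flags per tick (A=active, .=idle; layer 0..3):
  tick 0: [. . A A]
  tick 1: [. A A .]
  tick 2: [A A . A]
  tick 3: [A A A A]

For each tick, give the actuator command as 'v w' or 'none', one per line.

tick 0:
  [0] return_home off; wire := none
  [1] grasp off; pass none
  [2] halt on (inhibit); wire := none
  [3] align_heading on (suppress); wire := (-1, -1)
  output (-1, -1)
tick 1:
  [0] return_home off; wire := none
  [1] grasp on (inhibit); wire := none
  [2] halt on (inhibit); wire := none
  [3] align_heading off; pass none
  output none
tick 2:
  [0] return_home on; wire := (2, -3)
  [1] grasp on (inhibit); wire := none
  [2] halt off; pass none
  [3] align_heading on (suppress); wire := (-1, -1)
  output (-1, -1)
tick 3:
  [0] return_home on; wire := (2, -3)
  [1] grasp on (inhibit); wire := none
  [2] halt on (inhibit); wire := none
  [3] align_heading on (suppress); wire := (-1, -1)
  output (-1, -1)

-1 -1
none
-1 -1
-1 -1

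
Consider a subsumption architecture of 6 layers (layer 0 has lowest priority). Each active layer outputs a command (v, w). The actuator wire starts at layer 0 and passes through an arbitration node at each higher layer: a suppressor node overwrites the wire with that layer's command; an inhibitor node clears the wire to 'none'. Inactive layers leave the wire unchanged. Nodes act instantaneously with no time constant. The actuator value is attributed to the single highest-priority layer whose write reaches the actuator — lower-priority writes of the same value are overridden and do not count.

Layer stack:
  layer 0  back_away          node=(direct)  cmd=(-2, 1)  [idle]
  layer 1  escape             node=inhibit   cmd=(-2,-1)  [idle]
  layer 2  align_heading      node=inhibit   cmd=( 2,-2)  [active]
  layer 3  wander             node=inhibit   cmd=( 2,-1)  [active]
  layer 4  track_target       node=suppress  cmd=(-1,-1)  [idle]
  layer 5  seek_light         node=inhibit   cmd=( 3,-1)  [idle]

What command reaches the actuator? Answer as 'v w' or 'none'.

[0] back_away off; wire := none
[1] escape off; pass none
[2] align_heading on (inhibit); wire := none
[3] wander on (inhibit); wire := none
[4] track_target off; pass none
[5] seek_light off; pass none
output none

none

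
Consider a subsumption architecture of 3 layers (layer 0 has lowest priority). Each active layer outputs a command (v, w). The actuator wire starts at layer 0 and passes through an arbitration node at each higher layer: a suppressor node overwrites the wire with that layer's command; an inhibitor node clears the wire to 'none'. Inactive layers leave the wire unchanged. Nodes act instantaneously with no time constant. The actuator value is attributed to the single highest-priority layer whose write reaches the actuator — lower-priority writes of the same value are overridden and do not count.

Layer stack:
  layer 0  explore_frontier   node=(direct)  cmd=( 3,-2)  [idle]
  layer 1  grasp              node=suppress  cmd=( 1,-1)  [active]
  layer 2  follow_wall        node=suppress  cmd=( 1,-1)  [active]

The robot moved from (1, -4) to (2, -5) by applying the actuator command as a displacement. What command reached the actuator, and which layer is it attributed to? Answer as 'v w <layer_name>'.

displacement = (2, -5) − (1, -4) = (1, -1)
layer 0 (explore_frontier) idle — none
layer 1 (grasp) active — suppresses: (1, -1)
layer 2 (follow_wall) active — suppresses: (1, -1)
→ actuator (1, -1) — from layer 2 (follow_wall)

1 -1 follow_wall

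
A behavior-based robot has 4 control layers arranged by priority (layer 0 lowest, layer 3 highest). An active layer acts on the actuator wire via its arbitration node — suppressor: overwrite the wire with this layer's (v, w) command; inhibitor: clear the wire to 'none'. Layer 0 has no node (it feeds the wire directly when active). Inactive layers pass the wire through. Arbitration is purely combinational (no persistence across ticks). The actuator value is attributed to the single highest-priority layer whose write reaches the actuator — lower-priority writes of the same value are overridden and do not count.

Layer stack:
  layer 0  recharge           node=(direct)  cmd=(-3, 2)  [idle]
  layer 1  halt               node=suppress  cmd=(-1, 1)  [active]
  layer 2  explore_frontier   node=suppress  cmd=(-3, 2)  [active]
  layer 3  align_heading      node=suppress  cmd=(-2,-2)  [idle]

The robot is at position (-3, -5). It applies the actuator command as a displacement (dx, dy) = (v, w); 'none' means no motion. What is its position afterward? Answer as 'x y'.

-6 -3

layer 0 (recharge) idle — none
layer 1 (halt) active — suppresses: (-1, 1)
layer 2 (explore_frontier) active — suppresses: (-3, 2)
layer 3 (align_heading) idle — unchanged: (-3, 2)
→ actuator (-3, 2)
position: (-3, -5) + (-3, 2) = (-6, -3)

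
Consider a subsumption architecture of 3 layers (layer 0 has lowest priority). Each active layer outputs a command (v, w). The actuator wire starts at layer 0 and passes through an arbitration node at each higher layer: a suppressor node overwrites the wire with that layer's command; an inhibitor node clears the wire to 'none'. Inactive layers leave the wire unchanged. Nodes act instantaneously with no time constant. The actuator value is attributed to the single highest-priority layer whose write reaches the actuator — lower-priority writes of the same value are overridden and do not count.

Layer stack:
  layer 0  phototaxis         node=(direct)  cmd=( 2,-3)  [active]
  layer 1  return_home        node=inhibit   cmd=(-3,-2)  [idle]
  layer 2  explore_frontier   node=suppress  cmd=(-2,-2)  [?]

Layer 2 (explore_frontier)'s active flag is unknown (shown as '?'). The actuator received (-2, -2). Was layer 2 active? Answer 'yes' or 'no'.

yes

If layer 2 is active=yes:
  actuator would be (-2, -2)
If layer 2 is active=no:
  actuator would be (2, -3)
Observed (-2, -2), so layer 2 was active.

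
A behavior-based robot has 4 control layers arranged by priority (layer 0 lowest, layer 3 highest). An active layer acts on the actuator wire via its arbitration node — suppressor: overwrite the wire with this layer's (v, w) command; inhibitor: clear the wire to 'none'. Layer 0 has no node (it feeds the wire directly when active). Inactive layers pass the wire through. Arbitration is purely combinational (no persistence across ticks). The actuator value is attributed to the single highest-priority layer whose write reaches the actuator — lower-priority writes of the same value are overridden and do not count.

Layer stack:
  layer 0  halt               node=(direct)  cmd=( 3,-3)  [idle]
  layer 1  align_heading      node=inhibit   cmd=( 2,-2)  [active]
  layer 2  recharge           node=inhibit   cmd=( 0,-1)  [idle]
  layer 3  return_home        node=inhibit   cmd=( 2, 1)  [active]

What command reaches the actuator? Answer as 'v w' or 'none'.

none

L0 halt: idle → wire = none
L1 align_heading: active, inhibitor → wire = none
L2 recharge: idle → wire stays none
L3 return_home: active, inhibitor → wire = none
actuator = none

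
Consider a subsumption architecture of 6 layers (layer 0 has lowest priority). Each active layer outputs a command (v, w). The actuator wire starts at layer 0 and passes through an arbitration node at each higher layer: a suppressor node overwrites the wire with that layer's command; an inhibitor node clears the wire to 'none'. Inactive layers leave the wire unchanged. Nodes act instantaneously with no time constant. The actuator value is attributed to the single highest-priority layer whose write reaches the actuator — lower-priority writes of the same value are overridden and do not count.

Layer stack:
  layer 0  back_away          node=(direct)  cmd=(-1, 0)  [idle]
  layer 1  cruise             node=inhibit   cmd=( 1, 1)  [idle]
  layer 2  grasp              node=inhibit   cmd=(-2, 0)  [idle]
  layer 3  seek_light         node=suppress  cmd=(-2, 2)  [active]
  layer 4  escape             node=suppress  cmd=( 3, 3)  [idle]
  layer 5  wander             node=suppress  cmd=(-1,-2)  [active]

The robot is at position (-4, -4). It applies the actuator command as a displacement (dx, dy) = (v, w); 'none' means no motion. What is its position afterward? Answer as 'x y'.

-5 -6

layer 0 (back_away) idle — none
layer 1 (cruise) idle — unchanged: none
layer 2 (grasp) idle — unchanged: none
layer 3 (seek_light) active — suppresses: (-2, 2)
layer 4 (escape) idle — unchanged: (-2, 2)
layer 5 (wander) active — suppresses: (-1, -2)
→ actuator (-1, -2)
position: (-4, -4) + (-1, -2) = (-5, -6)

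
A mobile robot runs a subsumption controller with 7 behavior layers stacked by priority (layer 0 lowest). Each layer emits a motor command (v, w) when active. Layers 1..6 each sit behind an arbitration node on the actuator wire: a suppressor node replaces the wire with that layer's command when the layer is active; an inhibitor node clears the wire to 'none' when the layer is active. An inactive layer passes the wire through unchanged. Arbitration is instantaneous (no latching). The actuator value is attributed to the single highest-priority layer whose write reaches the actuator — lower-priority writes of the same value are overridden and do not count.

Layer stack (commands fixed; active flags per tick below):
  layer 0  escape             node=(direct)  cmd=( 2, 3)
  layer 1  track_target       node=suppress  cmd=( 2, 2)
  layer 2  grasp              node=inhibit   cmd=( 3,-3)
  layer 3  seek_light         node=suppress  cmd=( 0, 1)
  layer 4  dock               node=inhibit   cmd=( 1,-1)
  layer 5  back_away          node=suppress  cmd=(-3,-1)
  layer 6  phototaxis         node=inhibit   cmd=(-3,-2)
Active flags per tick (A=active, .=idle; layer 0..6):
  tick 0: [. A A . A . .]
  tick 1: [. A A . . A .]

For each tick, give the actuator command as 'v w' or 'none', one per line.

none
-3 -1

tick 0:
  [0] escape off; wire := none
  [1] track_target on (suppress); wire := (2, 2)
  [2] grasp on (inhibit); wire := none
  [3] seek_light off; pass none
  [4] dock on (inhibit); wire := none
  [5] back_away off; pass none
  [6] phototaxis off; pass none
  output none
tick 1:
  [0] escape off; wire := none
  [1] track_target on (suppress); wire := (2, 2)
  [2] grasp on (inhibit); wire := none
  [3] seek_light off; pass none
  [4] dock off; pass none
  [5] back_away on (suppress); wire := (-3, -1)
  [6] phototaxis off; pass (-3, -1)
  output (-3, -1)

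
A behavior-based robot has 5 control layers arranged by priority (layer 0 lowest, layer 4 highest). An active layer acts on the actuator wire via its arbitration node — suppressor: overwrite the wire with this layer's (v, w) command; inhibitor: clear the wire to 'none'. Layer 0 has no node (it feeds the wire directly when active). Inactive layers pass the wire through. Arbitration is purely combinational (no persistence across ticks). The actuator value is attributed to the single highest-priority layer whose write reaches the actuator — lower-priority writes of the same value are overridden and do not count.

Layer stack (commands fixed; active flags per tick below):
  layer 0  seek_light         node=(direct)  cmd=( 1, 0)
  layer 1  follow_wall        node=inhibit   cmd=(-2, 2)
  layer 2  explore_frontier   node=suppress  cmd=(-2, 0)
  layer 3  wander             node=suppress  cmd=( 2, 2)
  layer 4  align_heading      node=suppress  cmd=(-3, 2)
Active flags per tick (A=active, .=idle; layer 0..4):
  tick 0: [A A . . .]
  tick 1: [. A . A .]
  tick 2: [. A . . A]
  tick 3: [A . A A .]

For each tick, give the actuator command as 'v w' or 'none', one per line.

tick 0:
  L0 seek_light: active, feeds wire = (1, 0)
  L1 follow_wall: active, inhibitor → wire = none
  L2 explore_frontier: idle → wire stays none
  L3 wander: idle → wire stays none
  L4 align_heading: idle → wire stays none
  actuator = none
tick 1:
  L0 seek_light: idle → wire = none
  L1 follow_wall: active, inhibitor → wire = none
  L2 explore_frontier: idle → wire stays none
  L3 wander: active, suppressor → wire = (2, 2)
  L4 align_heading: idle → wire stays (2, 2)
  actuator = (2, 2)
tick 2:
  L0 seek_light: idle → wire = none
  L1 follow_wall: active, inhibitor → wire = none
  L2 explore_frontier: idle → wire stays none
  L3 wander: idle → wire stays none
  L4 align_heading: active, suppressor → wire = (-3, 2)
  actuator = (-3, 2)
tick 3:
  L0 seek_light: active, feeds wire = (1, 0)
  L1 follow_wall: idle → wire stays (1, 0)
  L2 explore_frontier: active, suppressor → wire = (-2, 0)
  L3 wander: active, suppressor → wire = (2, 2)
  L4 align_heading: idle → wire stays (2, 2)
  actuator = (2, 2)

none
2 2
-3 2
2 2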